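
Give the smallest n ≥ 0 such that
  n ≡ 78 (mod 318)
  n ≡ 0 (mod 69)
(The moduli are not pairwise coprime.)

2622

Combine the congruences pairwise.
gcd(318, 69) = 3 and 3 | (0 − 78), so the pair is consistent; merging gives n ≡ 2622 (mod 7314), where 7314 = lcm(318, 69).
The solution is unique modulo lcm(318, 69) = 7314.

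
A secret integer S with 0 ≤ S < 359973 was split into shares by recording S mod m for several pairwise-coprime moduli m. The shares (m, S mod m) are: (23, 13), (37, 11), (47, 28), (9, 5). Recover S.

172283

From S ≡ 13 (mod 23) write S = 13 + 23t. Substituting into S ≡ 11 (mod 37) gives 23t ≡ 35 (mod 37), and since 23⁻¹ ≡ 29 (mod 37), t ≡ 16. Hence S ≡ 13 + 23·16 = 381 (mod 851).
From S ≡ 381 (mod 851) write S = 381 + 851t. Substituting into S ≡ 28 (mod 47) gives 851t ≡ 23 (mod 47), and since 5⁻¹ ≡ 19 (mod 47), t ≡ 14. Hence S ≡ 381 + 851·14 = 12295 (mod 39997).
From S ≡ 12295 (mod 39997) write S = 12295 + 39997t. Substituting into S ≡ 5 (mod 9) gives 39997t ≡ 4 (mod 9), and since 1⁻¹ ≡ 1 (mod 9), t ≡ 4. Hence S ≡ 12295 + 39997·4 = 172283 (mod 359973).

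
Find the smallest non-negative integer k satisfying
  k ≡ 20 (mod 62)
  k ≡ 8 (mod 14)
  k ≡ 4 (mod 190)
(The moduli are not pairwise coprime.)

764

Combine the congruences pairwise.
gcd(62, 14) = 2 and 2 | (8 − 20), so the pair is consistent; merging gives k ≡ 330 (mod 434), where 434 = lcm(62, 14).
gcd(434, 190) = 2 and 2 | (4 − 330), so the pair is consistent; merging gives k ≡ 764 (mod 41230), where 41230 = lcm(434, 190).
The solution is unique modulo lcm(62, 14, 190) = 41230.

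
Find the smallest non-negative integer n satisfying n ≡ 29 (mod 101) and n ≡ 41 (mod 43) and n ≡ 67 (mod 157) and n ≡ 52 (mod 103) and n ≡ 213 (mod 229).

14160005907

The moduli are pairwise coprime; M = 101·43·157·103·229 = 16082819537.
M/101 = 159235837; 159235837 ≡ 45 (mod 101); 45·9 ≡ 1, so inverse 9.
M/43 = 374019059; 374019059 ≡ 28 (mod 43); 28·20 ≡ 1, so inverse 20.
M/157 = 102438341; 102438341 ≡ 80 (mod 157); 80·53 ≡ 1, so inverse 53.
M/103 = 156143879; 156143879 ≡ 102 (mod 103); 102·102 ≡ 1, so inverse 102.
M/229 = 70230653; 70230653 ≡ 17 (mod 229); 17·27 ≡ 1, so inverse 27.
n ≡ 29·159235837·9 + 41·374019059·20 + 67·102438341·53 + 52·156143879·102 + 213·70230653·27 = 1944098350347.
1944098350347 mod 16082819537 = 14160005907.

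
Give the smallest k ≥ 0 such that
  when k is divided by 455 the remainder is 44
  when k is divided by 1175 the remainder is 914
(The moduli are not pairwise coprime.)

gcd(455, 1175) = 5 and 5 | (914 − 44), so the pair is consistent; merging gives k ≡ 101964 (mod 106925), where 106925 = lcm(455, 1175).
The solution is unique modulo lcm(455, 1175) = 106925.

101964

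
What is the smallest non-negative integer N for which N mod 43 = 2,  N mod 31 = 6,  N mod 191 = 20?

The moduli are pairwise coprime; M = 43·31·191 = 254603.
M/43 = 5921; 5921 ≡ 30 (mod 43); 30·33 ≡ 1, so inverse 33.
M/31 = 8213; 8213 ≡ 29 (mod 31); 29·15 ≡ 1, so inverse 15.
M/191 = 1333; 1333 ≡ 187 (mod 191); 187·143 ≡ 1, so inverse 143.
N ≡ 2·5921·33 + 6·8213·15 + 20·1333·143 = 4942336.
4942336 mod 254603 = 104879.

104879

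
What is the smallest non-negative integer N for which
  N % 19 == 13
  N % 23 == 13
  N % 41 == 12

The moduli are pairwise coprime; M = 19·23·41 = 17917.
M/19 = 943; 943 ≡ 12 (mod 19); 12·8 ≡ 1, so inverse 8.
M/23 = 779; 779 ≡ 20 (mod 23); 20·15 ≡ 1, so inverse 15.
M/41 = 437; 437 ≡ 27 (mod 41); 27·38 ≡ 1, so inverse 38.
N ≡ 13·943·8 + 13·779·15 + 12·437·38 = 449249.
449249 mod 17917 = 1324.

1324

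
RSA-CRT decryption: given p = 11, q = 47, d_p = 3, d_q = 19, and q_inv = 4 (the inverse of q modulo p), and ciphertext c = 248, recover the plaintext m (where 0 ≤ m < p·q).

304

m₁ = c^(d_p) mod p: c ≡ 6 (mod 11), and 6^3 mod 11 = 7.
m₂ = c^(d_q) mod q: c ≡ 13 (mod 47), and 13^19 mod 47 = 22.
h = q_inv·(m₁ − m₂) mod p = 4·(7 − 22) mod 11 = 6.
m = m₂ + h·q = 22 + 6·47 = 304.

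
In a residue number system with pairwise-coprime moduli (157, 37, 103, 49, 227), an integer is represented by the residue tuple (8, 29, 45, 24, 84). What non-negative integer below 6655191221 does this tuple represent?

4564030985

The moduli are pairwise coprime; N = 157·37·103·49·227 = 6655191221.
N/157 = 42389753; 42389753 ≡ 67 (mod 157); 67·75 ≡ 1, so inverse 75.
N/37 = 179870033; 179870033 ≡ 9 (mod 37); 9·33 ≡ 1, so inverse 33.
N/103 = 64613507; 64613507 ≡ 62 (mod 103); 62·5 ≡ 1, so inverse 5.
N/49 = 135820229; 135820229 ≡ 20 (mod 49); 20·27 ≡ 1, so inverse 27.
N/227 = 29318023; 29318023 ≡ 65 (mod 227); 65·7 ≡ 1, so inverse 7.
x ≡ 8·42389753·75 + 29·179870033·33 + 45·64613507·5 + 24·135820229·27 + 84·29318023·7 = 317358018372.
317358018372 mod 6655191221 = 4564030985.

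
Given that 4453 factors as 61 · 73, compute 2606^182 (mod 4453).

Mod 61: 2606 ≡ 44; by Fermat, exponent reduces to 182 mod 60 = 2; 44^2 ≡ 45 (mod 61).
Mod 73: 2606 ≡ 51; by Fermat, exponent reduces to 182 mod 72 = 38; 51^38 ≡ 27 (mod 73).
Combine by CRT: x ≡ 45 (mod 61), x ≡ 27 (mod 73) ⇒ x ≡ 2363 (mod 4453).

2363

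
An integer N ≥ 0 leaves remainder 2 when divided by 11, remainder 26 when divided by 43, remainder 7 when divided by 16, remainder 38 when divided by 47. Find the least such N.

173703

The moduli are pairwise coprime; M = 11·43·16·47 = 355696.
M/11 = 32336; 32336 ≡ 7 (mod 11); 7·8 ≡ 1, so inverse 8.
M/43 = 8272; 8272 ≡ 16 (mod 43); 16·35 ≡ 1, so inverse 35.
M/16 = 22231; 22231 ≡ 7 (mod 16); 7·7 ≡ 1, so inverse 7.
M/47 = 7568; 7568 ≡ 1 (mod 47), inverse 1.
N ≡ 2·32336·8 + 26·8272·35 + 7·22231·7 + 38·7568·1 = 9421799.
9421799 mod 355696 = 173703.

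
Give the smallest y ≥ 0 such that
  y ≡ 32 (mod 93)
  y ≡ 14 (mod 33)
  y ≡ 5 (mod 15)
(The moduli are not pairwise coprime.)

3380

Combine the congruences pairwise.
gcd(93, 33) = 3 and 3 | (14 − 32), so the pair is consistent; merging gives y ≡ 311 (mod 1023), where 1023 = lcm(93, 33).
gcd(1023, 15) = 3 and 3 | (5 − 311), so the pair is consistent; merging gives y ≡ 3380 (mod 5115), where 5115 = lcm(1023, 15).
The solution is unique modulo lcm(93, 33, 15) = 5115.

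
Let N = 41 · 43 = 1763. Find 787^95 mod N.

1098

Mod 41: 787 ≡ 8; by Fermat, exponent reduces to 95 mod 40 = 15; 8^15 ≡ 32 (mod 41).
Mod 43: 787 ≡ 13; by Fermat, exponent reduces to 95 mod 42 = 11; 13^11 ≡ 23 (mod 43).
Combine by CRT: x ≡ 32 (mod 41), x ≡ 23 (mod 43) ⇒ x ≡ 1098 (mod 1763).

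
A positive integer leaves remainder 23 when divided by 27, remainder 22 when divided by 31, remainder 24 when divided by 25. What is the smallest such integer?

4424

From x ≡ 23 (mod 27) write x = 23 + 27t. Substituting into x ≡ 22 (mod 31) gives 27t ≡ 30 (mod 31), and since 27⁻¹ ≡ 23 (mod 31), t ≡ 8. Hence x ≡ 23 + 27·8 = 239 (mod 837).
From x ≡ 239 (mod 837) write x = 239 + 837t. Substituting into x ≡ 24 (mod 25) gives 837t ≡ 10 (mod 25), and since 12⁻¹ ≡ 23 (mod 25), t ≡ 5. Hence x ≡ 239 + 837·5 = 4424 (mod 20925).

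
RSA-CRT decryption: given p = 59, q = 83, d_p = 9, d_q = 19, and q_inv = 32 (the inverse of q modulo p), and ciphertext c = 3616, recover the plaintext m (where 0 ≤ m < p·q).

m₁ = c^(d_p) mod p: c ≡ 17 (mod 59), and 17^9 mod 59 = 25.
m₂ = c^(d_q) mod q: c ≡ 47 (mod 83), and 47^19 mod 83 = 5.
h = q_inv·(m₁ − m₂) mod p = 32·(25 − 5) mod 59 = 50.
m = m₂ + h·q = 5 + 50·83 = 4155.

4155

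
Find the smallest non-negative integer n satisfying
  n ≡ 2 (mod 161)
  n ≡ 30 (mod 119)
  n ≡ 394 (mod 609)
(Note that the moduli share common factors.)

gcd(161, 119) = 7 and 7 | (30 − 2), so the pair is consistent; merging gives n ≡ 1934 (mod 2737), where 2737 = lcm(161, 119).
gcd(2737, 609) = 7 and 7 | (394 − 1934), so the pair is consistent; merging gives n ≡ 15619 (mod 238119), where 238119 = lcm(2737, 609).
The solution is unique modulo lcm(161, 119, 609) = 238119.

15619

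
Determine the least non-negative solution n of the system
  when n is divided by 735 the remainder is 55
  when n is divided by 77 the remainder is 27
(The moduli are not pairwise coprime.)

2260

gcd(735, 77) = 7 and 7 | (27 − 55), so the pair is consistent; merging gives n ≡ 2260 (mod 8085), where 8085 = lcm(735, 77).
The solution is unique modulo lcm(735, 77) = 8085.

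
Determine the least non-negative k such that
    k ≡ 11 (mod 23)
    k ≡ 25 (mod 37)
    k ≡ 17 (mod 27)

Combine the congruences pairwise.
From k ≡ 11 (mod 23) write k = 11 + 23t. Substituting into k ≡ 25 (mod 37) gives 23t ≡ 14 (mod 37), and since 23⁻¹ ≡ 29 (mod 37), t ≡ 36. Hence k ≡ 11 + 23·36 = 839 (mod 851).
From k ≡ 839 (mod 851) write k = 839 + 851t. Substituting into k ≡ 17 (mod 27) gives 851t ≡ 15 (mod 27), and since 14⁻¹ ≡ 2 (mod 27), t ≡ 3. Hence k ≡ 839 + 851·3 = 3392 (mod 22977).

3392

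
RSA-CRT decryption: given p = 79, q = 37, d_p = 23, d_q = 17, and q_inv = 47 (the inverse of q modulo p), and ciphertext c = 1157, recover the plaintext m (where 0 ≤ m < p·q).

m₁ = c^(d_p) mod p: c ≡ 51 (mod 79), and 51^23 mod 79 = 26.
m₂ = c^(d_q) mod q: c ≡ 10 (mod 37), and 10^17 mod 37 = 26.
h = q_inv·(m₁ − m₂) mod p = 47·(26 − 26) mod 79 = 0.
m = m₂ + h·q = 26 + 0·37 = 26.

26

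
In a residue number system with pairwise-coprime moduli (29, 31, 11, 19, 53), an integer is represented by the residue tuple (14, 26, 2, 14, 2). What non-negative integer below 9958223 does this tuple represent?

2690547

From x ≡ 14 (mod 29) write x = 14 + 29t. Substituting into x ≡ 26 (mod 31) gives 29t ≡ 12 (mod 31), and since 29⁻¹ ≡ 15 (mod 31), t ≡ 25. Hence x ≡ 14 + 29·25 = 739 (mod 899).
From x ≡ 739 (mod 899) write x = 739 + 899t. Substituting into x ≡ 2 (mod 11) gives 899t ≡ 0 (mod 11), and since 8⁻¹ ≡ 7 (mod 11), t ≡ 0. Hence x ≡ 739 + 899·0 = 739 (mod 9889).
From x ≡ 739 (mod 9889) write x = 739 + 9889t. Substituting into x ≡ 14 (mod 19) gives 9889t ≡ 16 (mod 19), and since 9⁻¹ ≡ 17 (mod 19), t ≡ 6. Hence x ≡ 739 + 9889·6 = 60073 (mod 187891).
From x ≡ 60073 (mod 187891) write x = 60073 + 187891t. Substituting into x ≡ 2 (mod 53) gives 187891t ≡ 31 (mod 53), and since 6⁻¹ ≡ 9 (mod 53), t ≡ 14. Hence x ≡ 60073 + 187891·14 = 2690547 (mod 9958223).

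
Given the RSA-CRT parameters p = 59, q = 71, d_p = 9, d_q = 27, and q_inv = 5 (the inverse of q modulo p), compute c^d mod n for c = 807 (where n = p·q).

2171

m₁ = c^(d_p) mod p: c ≡ 40 (mod 59), and 40^9 mod 59 = 47.
m₂ = c^(d_q) mod q: c ≡ 26 (mod 71), and 26^27 mod 71 = 41.
h = q_inv·(m₁ − m₂) mod p = 5·(47 − 41) mod 59 = 30.
m = m₂ + h·q = 41 + 30·71 = 2171.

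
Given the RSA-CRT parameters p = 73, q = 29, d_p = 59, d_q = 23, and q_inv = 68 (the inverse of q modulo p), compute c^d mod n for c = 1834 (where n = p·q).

m₁ = c^(d_p) mod p: c ≡ 9 (mod 73), and 9^59 mod 73 = 65.
m₂ = c^(d_q) mod q: c ≡ 7 (mod 29), and 7^23 mod 29 = 20.
h = q_inv·(m₁ − m₂) mod p = 68·(65 − 20) mod 73 = 67.
m = m₂ + h·q = 20 + 67·29 = 1963.

1963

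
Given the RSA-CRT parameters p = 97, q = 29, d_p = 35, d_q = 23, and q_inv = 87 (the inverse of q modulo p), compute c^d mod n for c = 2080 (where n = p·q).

m₁ = c^(d_p) mod p: c ≡ 43 (mod 97), and 43^35 mod 97 = 9.
m₂ = c^(d_q) mod q: c ≡ 21 (mod 29), and 21^23 mod 29 = 15.
h = q_inv·(m₁ − m₂) mod p = 87·(9 − 15) mod 97 = 60.
m = m₂ + h·q = 15 + 60·29 = 1755.

1755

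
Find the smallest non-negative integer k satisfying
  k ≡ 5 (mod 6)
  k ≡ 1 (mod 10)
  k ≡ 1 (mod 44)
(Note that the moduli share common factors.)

gcd(6, 10) = 2 and 2 | (1 − 5), so the pair is consistent; merging gives k ≡ 11 (mod 30), where 30 = lcm(6, 10).
gcd(30, 44) = 2 and 2 | (1 − 11), so the pair is consistent; merging gives k ≡ 221 (mod 660), where 660 = lcm(30, 44).
The solution is unique modulo lcm(6, 10, 44) = 660.

221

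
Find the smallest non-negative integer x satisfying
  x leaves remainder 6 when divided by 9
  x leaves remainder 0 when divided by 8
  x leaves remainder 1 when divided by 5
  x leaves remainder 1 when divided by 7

456

From x ≡ 6 (mod 9) write x = 6 + 9t. Substituting into x ≡ 0 (mod 8) gives 9t ≡ 2 (mod 8), and since 1⁻¹ ≡ 1 (mod 8), t ≡ 2. Hence x ≡ 6 + 9·2 = 24 (mod 72).
From x ≡ 24 (mod 72) write x = 24 + 72t. Substituting into x ≡ 1 (mod 5) gives 72t ≡ 2 (mod 5), and since 2⁻¹ ≡ 3 (mod 5), t ≡ 1. Hence x ≡ 24 + 72·1 = 96 (mod 360).
From x ≡ 96 (mod 360) write x = 96 + 360t. Substituting into x ≡ 1 (mod 7) gives 360t ≡ 3 (mod 7), and since 3⁻¹ ≡ 5 (mod 7), t ≡ 1. Hence x ≡ 96 + 360·1 = 456 (mod 2520).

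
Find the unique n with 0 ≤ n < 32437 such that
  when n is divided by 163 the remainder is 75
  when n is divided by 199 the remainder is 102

Combine the congruences pairwise.
From n ≡ 75 (mod 163) write n = 75 + 163t. Substituting into n ≡ 102 (mod 199) gives 163t ≡ 27 (mod 199), and since 163⁻¹ ≡ 105 (mod 199), t ≡ 49. Hence n ≡ 75 + 163·49 = 8062 (mod 32437).

8062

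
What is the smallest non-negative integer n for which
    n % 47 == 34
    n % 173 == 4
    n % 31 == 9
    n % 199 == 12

24514623

From n ≡ 34 (mod 47) write n = 34 + 47t. Substituting into n ≡ 4 (mod 173) gives 47t ≡ 143 (mod 173), and since 47⁻¹ ≡ 81 (mod 173), t ≡ 165. Hence n ≡ 34 + 47·165 = 7789 (mod 8131).
From n ≡ 7789 (mod 8131) write n = 7789 + 8131t. Substituting into n ≡ 9 (mod 31) gives 8131t ≡ 1 (mod 31), and since 9⁻¹ ≡ 7 (mod 31), t ≡ 7. Hence n ≡ 7789 + 8131·7 = 64706 (mod 252061).
From n ≡ 64706 (mod 252061) write n = 64706 + 252061t. Substituting into n ≡ 12 (mod 199) gives 252061t ≡ 180 (mod 199), and since 127⁻¹ ≡ 152 (mod 199), t ≡ 97. Hence n ≡ 64706 + 252061·97 = 24514623 (mod 50160139).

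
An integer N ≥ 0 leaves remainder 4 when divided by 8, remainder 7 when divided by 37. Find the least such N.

Combine the congruences pairwise.
From N ≡ 4 (mod 8) write N = 4 + 8t. Substituting into N ≡ 7 (mod 37) gives 8t ≡ 3 (mod 37), and since 8⁻¹ ≡ 14 (mod 37), t ≡ 5. Hence N ≡ 4 + 8·5 = 44 (mod 296).

44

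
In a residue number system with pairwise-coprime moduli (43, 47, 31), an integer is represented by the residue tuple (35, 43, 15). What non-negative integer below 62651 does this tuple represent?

22180

The moduli are pairwise coprime; N = 43·47·31 = 62651.
N/43 = 1457; 1457 ≡ 38 (mod 43); 38·17 ≡ 1, so inverse 17.
N/47 = 1333; 1333 ≡ 17 (mod 47); 17·36 ≡ 1, so inverse 36.
N/31 = 2021; 2021 ≡ 6 (mod 31); 6·26 ≡ 1, so inverse 26.
x ≡ 35·1457·17 + 43·1333·36 + 15·2021·26 = 3718589.
3718589 mod 62651 = 22180.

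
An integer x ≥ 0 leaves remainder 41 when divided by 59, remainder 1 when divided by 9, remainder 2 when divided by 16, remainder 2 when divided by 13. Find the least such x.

5410

The moduli are pairwise coprime; N = 59·9·16·13 = 110448.
N/59 = 1872; 1872 ≡ 43 (mod 59); 43·11 ≡ 1, so inverse 11.
N/9 = 12272; 12272 ≡ 5 (mod 9); 5·2 ≡ 1, so inverse 2.
N/16 = 6903; 6903 ≡ 7 (mod 16); 7·7 ≡ 1, so inverse 7.
N/13 = 8496; 8496 ≡ 7 (mod 13); 7·2 ≡ 1, so inverse 2.
x ≡ 41·1872·11 + 1·12272·2 + 2·6903·7 + 2·8496·2 = 999442.
999442 mod 110448 = 5410.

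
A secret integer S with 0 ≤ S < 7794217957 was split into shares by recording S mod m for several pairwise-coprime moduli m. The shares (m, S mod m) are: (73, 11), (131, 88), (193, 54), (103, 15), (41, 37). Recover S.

5923505295

The moduli are pairwise coprime; N = 73·131·193·103·41 = 7794217957.
N/73 = 106770109; 106770109 ≡ 17 (mod 73); 17·43 ≡ 1, so inverse 43.
N/131 = 59497847; 59497847 ≡ 5 (mod 131); 5·105 ≡ 1, so inverse 105.
N/193 = 40384549; 40384549 ≡ 71 (mod 193); 71·87 ≡ 1, so inverse 87.
N/103 = 75672019; 75672019 ≡ 82 (mod 103); 82·49 ≡ 1, so inverse 49.
N/41 = 190102877; 190102877 ≡ 22 (mod 41); 22·28 ≡ 1, so inverse 28.
S ≡ 11·106770109·43 + 88·59497847·105 + 54·40384549·87 + 15·75672019·49 + 37·190102877·28 = 1042554493576.
1042554493576 mod 7794217957 = 5923505295.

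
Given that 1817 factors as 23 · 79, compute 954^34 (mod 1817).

Mod 23: 954 ≡ 11; by Fermat, exponent reduces to 34 mod 22 = 12; 11^12 ≡ 12 (mod 23).
Mod 79: 954 ≡ 6; 6^34 ≡ 72 (mod 79).
Combine by CRT: x ≡ 12 (mod 23), x ≡ 72 (mod 79) ⇒ x ≡ 1415 (mod 1817).

1415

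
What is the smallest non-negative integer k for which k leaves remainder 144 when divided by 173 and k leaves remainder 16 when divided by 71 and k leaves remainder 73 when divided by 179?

From k ≡ 144 (mod 173) write k = 144 + 173t. Substituting into k ≡ 16 (mod 71) gives 173t ≡ 14 (mod 71), and since 31⁻¹ ≡ 55 (mod 71), t ≡ 60. Hence k ≡ 144 + 173·60 = 10524 (mod 12283).
From k ≡ 10524 (mod 12283) write k = 10524 + 12283t. Substituting into k ≡ 73 (mod 179) gives 12283t ≡ 110 (mod 179), and since 111⁻¹ ≡ 50 (mod 179), t ≡ 130. Hence k ≡ 10524 + 12283·130 = 1607314 (mod 2198657).

1607314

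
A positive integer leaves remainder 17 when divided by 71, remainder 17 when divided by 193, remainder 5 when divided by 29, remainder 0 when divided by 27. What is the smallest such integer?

8413659

The moduli are pairwise coprime; N = 71·193·29·27 = 10729449.
N/71 = 151119; 151119 ≡ 31 (mod 71); 31·55 ≡ 1, so inverse 55.
N/193 = 55593; 55593 ≡ 9 (mod 193); 9·43 ≡ 1, so inverse 43.
N/29 = 369981; 369981 ≡ 28 (mod 29); 28·28 ≡ 1, so inverse 28.
N/27 = 397387; 397387 ≡ 1 (mod 27), inverse 1.
x ≡ 17·151119·55 + 17·55593·43 + 5·369981·28 + 0·397387·1 = 233732088.
233732088 mod 10729449 = 8413659.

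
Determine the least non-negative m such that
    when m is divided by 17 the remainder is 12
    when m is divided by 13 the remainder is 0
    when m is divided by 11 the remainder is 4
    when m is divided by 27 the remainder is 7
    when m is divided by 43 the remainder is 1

Combine the congruences pairwise.
From m ≡ 12 (mod 17) write m = 12 + 17t. Substituting into m ≡ 0 (mod 13) gives 17t ≡ 1 (mod 13), and since 4⁻¹ ≡ 10 (mod 13), t ≡ 10. Hence m ≡ 12 + 17·10 = 182 (mod 221).
From m ≡ 182 (mod 221) write m = 182 + 221t. Substituting into m ≡ 4 (mod 11) gives 221t ≡ 9 (mod 11), and since 1⁻¹ ≡ 1 (mod 11), t ≡ 9. Hence m ≡ 182 + 221·9 = 2171 (mod 2431).
From m ≡ 2171 (mod 2431) write m = 2171 + 2431t. Substituting into m ≡ 7 (mod 27) gives 2431t ≡ 23 (mod 27), and since 1⁻¹ ≡ 1 (mod 27), t ≡ 23. Hence m ≡ 2171 + 2431·23 = 58084 (mod 65637).
From m ≡ 58084 (mod 65637) write m = 58084 + 65637t. Substituting into m ≡ 1 (mod 43) gives 65637t ≡ 10 (mod 43), and since 19⁻¹ ≡ 34 (mod 43), t ≡ 39. Hence m ≡ 58084 + 65637·39 = 2617927 (mod 2822391).

2617927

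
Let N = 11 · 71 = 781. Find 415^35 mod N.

285

Mod 11: 415 ≡ 8; by Fermat, exponent reduces to 35 mod 10 = 5; 8^5 ≡ 10 (mod 11).
Mod 71: 415 ≡ 60; 60^35 ≡ 1 (mod 71).
Combine by CRT: x ≡ 10 (mod 11), x ≡ 1 (mod 71) ⇒ x ≡ 285 (mod 781).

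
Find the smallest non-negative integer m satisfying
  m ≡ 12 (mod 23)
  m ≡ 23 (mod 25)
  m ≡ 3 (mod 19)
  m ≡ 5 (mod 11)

The moduli are pairwise coprime; N = 23·25·19·11 = 120175.
N/23 = 5225; 5225 ≡ 4 (mod 23); 4·6 ≡ 1, so inverse 6.
N/25 = 4807; 4807 ≡ 7 (mod 25); 7·18 ≡ 1, so inverse 18.
N/19 = 6325; 6325 ≡ 17 (mod 19); 17·9 ≡ 1, so inverse 9.
N/11 = 10925; 10925 ≡ 2 (mod 11); 2·6 ≡ 1, so inverse 6.
m ≡ 12·5225·6 + 23·4807·18 + 3·6325·9 + 5·10925·6 = 2864823.
2864823 mod 120175 = 100798.

100798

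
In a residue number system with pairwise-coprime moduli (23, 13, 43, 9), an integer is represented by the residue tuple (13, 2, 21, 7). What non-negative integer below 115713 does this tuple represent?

From x ≡ 13 (mod 23) write x = 13 + 23t. Substituting into x ≡ 2 (mod 13) gives 23t ≡ 2 (mod 13), and since 10⁻¹ ≡ 4 (mod 13), t ≡ 8. Hence x ≡ 13 + 23·8 = 197 (mod 299).
From x ≡ 197 (mod 299) write x = 197 + 299t. Substituting into x ≡ 21 (mod 43) gives 299t ≡ 39 (mod 43), and since 41⁻¹ ≡ 21 (mod 43), t ≡ 2. Hence x ≡ 197 + 299·2 = 795 (mod 12857).
From x ≡ 795 (mod 12857) write x = 795 + 12857t. Substituting into x ≡ 7 (mod 9) gives 12857t ≡ 4 (mod 9), and since 5⁻¹ ≡ 2 (mod 9), t ≡ 8. Hence x ≡ 795 + 12857·8 = 103651 (mod 115713).

103651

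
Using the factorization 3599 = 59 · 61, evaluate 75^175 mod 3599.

75

Mod 59: 75 ≡ 16; by Fermat, exponent reduces to 175 mod 58 = 1; 16^1 ≡ 16 (mod 59).
Mod 61: 75 ≡ 14; by Fermat, exponent reduces to 175 mod 60 = 55; 14^55 ≡ 14 (mod 61).
Combine by CRT: x ≡ 16 (mod 59), x ≡ 14 (mod 61) ⇒ x ≡ 75 (mod 3599).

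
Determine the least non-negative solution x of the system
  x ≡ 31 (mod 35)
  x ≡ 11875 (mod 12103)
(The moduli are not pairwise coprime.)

Combine the congruences pairwise.
gcd(35, 12103) = 7 and 7 | (11875 − 31), so the pair is consistent; merging gives x ≡ 36081 (mod 60515), where 60515 = lcm(35, 12103).
The solution is unique modulo lcm(35, 12103) = 60515.

36081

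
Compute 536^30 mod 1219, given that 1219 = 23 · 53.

Mod 23: 536 ≡ 7; by Fermat, exponent reduces to 30 mod 22 = 8; 7^8 ≡ 12 (mod 23).
Mod 53: 536 ≡ 6; 6^30 ≡ 24 (mod 53).
Combine by CRT: x ≡ 12 (mod 23), x ≡ 24 (mod 53) ⇒ x ≡ 978 (mod 1219).

978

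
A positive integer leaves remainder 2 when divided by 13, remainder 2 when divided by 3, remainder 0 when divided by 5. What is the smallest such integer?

80

The moduli are pairwise coprime; N = 13·3·5 = 195.
N/13 = 15; 15 ≡ 2 (mod 13); 2·7 ≡ 1, so inverse 7.
N/3 = 65; 65 ≡ 2 (mod 3); 2·2 ≡ 1, so inverse 2.
N/5 = 39; 39 ≡ 4 (mod 5); 4·4 ≡ 1, so inverse 4.
x ≡ 2·15·7 + 2·65·2 + 0·39·4 = 470.
470 mod 195 = 80.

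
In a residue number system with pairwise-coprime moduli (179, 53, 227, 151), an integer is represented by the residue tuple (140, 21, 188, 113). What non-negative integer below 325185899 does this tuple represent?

100363471

The moduli are pairwise coprime; N = 179·53·227·151 = 325185899.
N/179 = 1816681; 1816681 ≡ 10 (mod 179); 10·18 ≡ 1, so inverse 18.
N/53 = 6135583; 6135583 ≡ 38 (mod 53); 38·7 ≡ 1, so inverse 7.
N/227 = 1432537; 1432537 ≡ 167 (mod 227); 167·87 ≡ 1, so inverse 87.
N/151 = 2153549; 2153549 ≡ 138 (mod 151); 138·58 ≡ 1, so inverse 58.
x ≡ 140·1816681·18 + 21·6135583·7 + 188·1432537·87 + 113·2153549·58 = 43024902139.
43024902139 mod 325185899 = 100363471.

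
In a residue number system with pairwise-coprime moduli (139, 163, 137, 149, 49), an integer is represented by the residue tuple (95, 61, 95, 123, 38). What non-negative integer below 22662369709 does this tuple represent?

Combine the congruences pairwise.
From x ≡ 95 (mod 139) write x = 95 + 139t. Substituting into x ≡ 61 (mod 163) gives 139t ≡ 129 (mod 163), and since 139⁻¹ ≡ 129 (mod 163), t ≡ 15. Hence x ≡ 95 + 139·15 = 2180 (mod 22657).
From x ≡ 2180 (mod 22657) write x = 2180 + 22657t. Substituting into x ≡ 95 (mod 137) gives 22657t ≡ 107 (mod 137), and since 52⁻¹ ≡ 29 (mod 137), t ≡ 89. Hence x ≡ 2180 + 22657·89 = 2018653 (mod 3104009).
From x ≡ 2018653 (mod 3104009) write x = 2018653 + 3104009t. Substituting into x ≡ 123 (mod 149) gives 3104009t ≡ 122 (mod 149), and since 41⁻¹ ≡ 40 (mod 149), t ≡ 112. Hence x ≡ 2018653 + 3104009·112 = 349667661 (mod 462497341).
From x ≡ 349667661 (mod 462497341) write x = 349667661 + 462497341t. Substituting into x ≡ 38 (mod 49) gives 462497341t ≡ 3 (mod 49), and since 12⁻¹ ≡ 45 (mod 49), t ≡ 37. Hence x ≡ 349667661 + 462497341·37 = 17462069278 (mod 22662369709).

17462069278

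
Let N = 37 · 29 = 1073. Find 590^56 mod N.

Mod 37: 590 ≡ 35; by Fermat, exponent reduces to 56 mod 36 = 20; 35^20 ≡ 33 (mod 37).
Mod 29: 590 ≡ 10; since 28 | 56, by Fermat 10^56 ≡ 1 (mod 29).
Combine by CRT: x ≡ 33 (mod 37), x ≡ 1 (mod 29) ⇒ x ≡ 958 (mod 1073).

958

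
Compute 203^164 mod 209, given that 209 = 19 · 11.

Mod 19: 203 ≡ 13; by Fermat, exponent reduces to 164 mod 18 = 2; 13^2 ≡ 17 (mod 19).
Mod 11: 203 ≡ 5; by Fermat, exponent reduces to 164 mod 10 = 4; 5^4 ≡ 9 (mod 11).
Combine by CRT: x ≡ 17 (mod 19), x ≡ 9 (mod 11) ⇒ x ≡ 207 (mod 209).

207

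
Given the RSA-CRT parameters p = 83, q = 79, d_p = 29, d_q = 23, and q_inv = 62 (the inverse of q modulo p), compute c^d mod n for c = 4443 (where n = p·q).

5859

m₁ = c^(d_p) mod p: c ≡ 44 (mod 83), and 44^29 mod 83 = 49.
m₂ = c^(d_q) mod q: c ≡ 19 (mod 79), and 19^23 mod 79 = 13.
h = q_inv·(m₁ − m₂) mod p = 62·(49 − 13) mod 83 = 74.
m = m₂ + h·q = 13 + 74·79 = 5859.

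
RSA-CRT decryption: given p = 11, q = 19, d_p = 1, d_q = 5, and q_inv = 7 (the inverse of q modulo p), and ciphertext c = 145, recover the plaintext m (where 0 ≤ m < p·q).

46

m₁ = c^(d_p) mod p: c ≡ 2 (mod 11), and 2^1 mod 11 = 2.
m₂ = c^(d_q) mod q: c ≡ 12 (mod 19), and 12^5 mod 19 = 8.
h = q_inv·(m₁ − m₂) mod p = 7·(2 − 8) mod 11 = 2.
m = m₂ + h·q = 8 + 2·19 = 46.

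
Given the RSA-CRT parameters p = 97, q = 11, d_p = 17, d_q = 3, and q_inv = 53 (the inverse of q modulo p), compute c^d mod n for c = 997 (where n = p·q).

706

m₁ = c^(d_p) mod p: c ≡ 27 (mod 97), and 27^17 mod 97 = 27.
m₂ = c^(d_q) mod q: c ≡ 7 (mod 11), and 7^3 mod 11 = 2.
h = q_inv·(m₁ − m₂) mod p = 53·(27 − 2) mod 97 = 64.
m = m₂ + h·q = 2 + 64·11 = 706.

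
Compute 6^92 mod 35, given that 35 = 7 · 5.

1

Mod 7: 6 ≡ 6; by Fermat, exponent reduces to 92 mod 6 = 2; 6^2 ≡ 1 (mod 7).
Mod 5: 6 ≡ 1; since 4 | 92, by Fermat 1^92 ≡ 1 (mod 5).
Combine by CRT: x ≡ 1 (mod 7), x ≡ 1 (mod 5) ⇒ x ≡ 1 (mod 35).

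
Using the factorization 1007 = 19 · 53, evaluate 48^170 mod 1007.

910

Mod 19: 48 ≡ 10; by Fermat, exponent reduces to 170 mod 18 = 8; 10^8 ≡ 17 (mod 19).
Mod 53: 48 ≡ 48; by Fermat, exponent reduces to 170 mod 52 = 14; 48^14 ≡ 9 (mod 53).
Combine by CRT: x ≡ 17 (mod 19), x ≡ 9 (mod 53) ⇒ x ≡ 910 (mod 1007).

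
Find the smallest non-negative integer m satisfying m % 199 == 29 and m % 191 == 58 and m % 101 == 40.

1392830

The moduli are pairwise coprime; N = 199·191·101 = 3838909.
N/199 = 19291; 19291 ≡ 187 (mod 199); 187·116 ≡ 1, so inverse 116.
N/191 = 20099; 20099 ≡ 44 (mod 191); 44·178 ≡ 1, so inverse 178.
N/101 = 38009; 38009 ≡ 33 (mod 101); 33·49 ≡ 1, so inverse 49.
m ≡ 29·19291·116 + 58·20099·178 + 40·38009·49 = 346894640.
346894640 mod 3838909 = 1392830.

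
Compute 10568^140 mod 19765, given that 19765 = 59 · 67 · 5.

Mod 59: 10568 ≡ 7; by Fermat, exponent reduces to 140 mod 58 = 24; 7^24 ≡ 22 (mod 59).
Mod 67: 10568 ≡ 49; by Fermat, exponent reduces to 140 mod 66 = 8; 49^8 ≡ 35 (mod 67).
Mod 5: 10568 ≡ 3; since 4 | 140, by Fermat 3^140 ≡ 1 (mod 5).
Combine by CRT: x ≡ 22 (mod 59), x ≡ 35 (mod 67), x ≡ 1 (mod 5) ⇒ x ≡ 11291 (mod 19765).

11291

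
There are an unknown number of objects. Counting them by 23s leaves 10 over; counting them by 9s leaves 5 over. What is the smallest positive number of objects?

194

Combine the congruences pairwise.
From N ≡ 10 (mod 23) write N = 10 + 23t. Substituting into N ≡ 5 (mod 9) gives 23t ≡ 4 (mod 9), and since 5⁻¹ ≡ 2 (mod 9), t ≡ 8. Hence N ≡ 10 + 23·8 = 194 (mod 207).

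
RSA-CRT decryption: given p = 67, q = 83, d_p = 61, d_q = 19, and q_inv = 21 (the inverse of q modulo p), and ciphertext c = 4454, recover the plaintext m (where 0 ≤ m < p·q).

m₁ = c^(d_p) mod p: c ≡ 32 (mod 67), and 32^61 mod 67 = 12.
m₂ = c^(d_q) mod q: c ≡ 55 (mod 83), and 55^19 mod 83 = 39.
h = q_inv·(m₁ − m₂) mod p = 21·(12 − 39) mod 67 = 36.
m = m₂ + h·q = 39 + 36·83 = 3027.

3027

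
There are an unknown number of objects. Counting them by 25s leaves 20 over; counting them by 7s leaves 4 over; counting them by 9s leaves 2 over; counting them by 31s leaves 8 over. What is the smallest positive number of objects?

31070

The moduli are pairwise coprime; M = 25·7·9·31 = 48825.
M/25 = 1953; 1953 ≡ 3 (mod 25); 3·17 ≡ 1, so inverse 17.
M/7 = 6975; 6975 ≡ 3 (mod 7); 3·5 ≡ 1, so inverse 5.
M/9 = 5425; 5425 ≡ 7 (mod 9); 7·4 ≡ 1, so inverse 4.
M/31 = 1575; 1575 ≡ 25 (mod 31); 25·5 ≡ 1, so inverse 5.
N ≡ 20·1953·17 + 4·6975·5 + 2·5425·4 + 8·1575·5 = 909920.
909920 mod 48825 = 31070.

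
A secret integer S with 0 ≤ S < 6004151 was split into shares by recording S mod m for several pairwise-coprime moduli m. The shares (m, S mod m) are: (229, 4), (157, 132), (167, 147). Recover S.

From S ≡ 4 (mod 229) write S = 4 + 229t. Substituting into S ≡ 132 (mod 157) gives 229t ≡ 128 (mod 157), and since 72⁻¹ ≡ 24 (mod 157), t ≡ 89. Hence S ≡ 4 + 229·89 = 20385 (mod 35953).
From S ≡ 20385 (mod 35953) write S = 20385 + 35953t. Substituting into S ≡ 147 (mod 167) gives 35953t ≡ 136 (mod 167), and since 48⁻¹ ≡ 87 (mod 167), t ≡ 142. Hence S ≡ 20385 + 35953·142 = 5125711 (mod 6004151).

5125711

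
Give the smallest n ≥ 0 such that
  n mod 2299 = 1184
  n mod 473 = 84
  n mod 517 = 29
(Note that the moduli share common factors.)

Combine the congruences pairwise.
gcd(2299, 473) = 11 and 11 | (84 − 1184), so the pair is consistent; merging gives n ≡ 72453 (mod 98857), where 98857 = lcm(2299, 473).
gcd(98857, 517) = 11 and 11 | (29 − 72453), so the pair is consistent; merging gives n ≡ 962166 (mod 4646279), where 4646279 = lcm(98857, 517).
The solution is unique modulo lcm(2299, 473, 517) = 4646279.

962166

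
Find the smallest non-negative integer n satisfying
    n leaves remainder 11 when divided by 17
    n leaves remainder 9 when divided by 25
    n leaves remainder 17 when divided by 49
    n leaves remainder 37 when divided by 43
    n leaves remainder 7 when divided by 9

5968609

The moduli are pairwise coprime; M = 17·25·49·43·9 = 8059275.
M/17 = 474075; 474075 ≡ 13 (mod 17); 13·4 ≡ 1, so inverse 4.
M/25 = 322371; 322371 ≡ 21 (mod 25); 21·6 ≡ 1, so inverse 6.
M/49 = 164475; 164475 ≡ 31 (mod 49); 31·19 ≡ 1, so inverse 19.
M/43 = 187425; 187425 ≡ 31 (mod 43); 31·25 ≡ 1, so inverse 25.
M/9 = 895475; 895475 ≡ 2 (mod 9); 2·5 ≡ 1, so inverse 5.
n ≡ 11·474075·4 + 9·322371·6 + 17·164475·19 + 37·187425·25 + 7·895475·5 = 296102509.
296102509 mod 8059275 = 5968609.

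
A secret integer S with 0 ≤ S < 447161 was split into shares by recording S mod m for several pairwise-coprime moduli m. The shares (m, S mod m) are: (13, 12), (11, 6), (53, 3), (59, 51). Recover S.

The moduli are pairwise coprime; N = 13·11·53·59 = 447161.
N/13 = 34397; 34397 ≡ 12 (mod 13); 12·12 ≡ 1, so inverse 12.
N/11 = 40651; 40651 ≡ 6 (mod 11); 6·2 ≡ 1, so inverse 2.
N/53 = 8437; 8437 ≡ 10 (mod 53); 10·16 ≡ 1, so inverse 16.
N/59 = 7579; 7579 ≡ 27 (mod 59); 27·35 ≡ 1, so inverse 35.
S ≡ 12·34397·12 + 6·40651·2 + 3·8437·16 + 51·7579·35 = 19374471.
19374471 mod 447161 = 146548.

146548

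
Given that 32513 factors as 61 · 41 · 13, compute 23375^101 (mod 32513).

Mod 61: 23375 ≡ 12; by Fermat, exponent reduces to 101 mod 60 = 41; 12^41 ≡ 15 (mod 61).
Mod 41: 23375 ≡ 5; by Fermat, exponent reduces to 101 mod 40 = 21; 5^21 ≡ 5 (mod 41).
Mod 13: 23375 ≡ 1; by Fermat, exponent reduces to 101 mod 12 = 5; 1^5 ≡ 1 (mod 13).
Combine by CRT: x ≡ 15 (mod 61), x ≡ 5 (mod 41), x ≡ 1 (mod 13) ⇒ x ≡ 21243 (mod 32513).

21243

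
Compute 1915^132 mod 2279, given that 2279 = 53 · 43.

Mod 53: 1915 ≡ 7; by Fermat, exponent reduces to 132 mod 52 = 28; 7^28 ≡ 49 (mod 53).
Mod 43: 1915 ≡ 23; by Fermat, exponent reduces to 132 mod 42 = 6; 23^6 ≡ 4 (mod 43).
Combine by CRT: x ≡ 49 (mod 53), x ≡ 4 (mod 43) ⇒ x ≡ 950 (mod 2279).

950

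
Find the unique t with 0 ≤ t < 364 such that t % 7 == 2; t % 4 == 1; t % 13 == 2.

93

The moduli are pairwise coprime; N = 7·4·13 = 364.
N/7 = 52; 52 ≡ 3 (mod 7); 3·5 ≡ 1, so inverse 5.
N/4 = 91; 91 ≡ 3 (mod 4); 3·3 ≡ 1, so inverse 3.
N/13 = 28; 28 ≡ 2 (mod 13); 2·7 ≡ 1, so inverse 7.
t ≡ 2·52·5 + 1·91·3 + 2·28·7 = 1185.
1185 mod 364 = 93.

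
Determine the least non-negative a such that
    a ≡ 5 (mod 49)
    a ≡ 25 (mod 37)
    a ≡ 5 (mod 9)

7943

From a ≡ 5 (mod 49) write a = 5 + 49t. Substituting into a ≡ 25 (mod 37) gives 49t ≡ 20 (mod 37), and since 12⁻¹ ≡ 34 (mod 37), t ≡ 14. Hence a ≡ 5 + 49·14 = 691 (mod 1813).
From a ≡ 691 (mod 1813) write a = 691 + 1813t. Substituting into a ≡ 5 (mod 9) gives 1813t ≡ 7 (mod 9), and since 4⁻¹ ≡ 7 (mod 9), t ≡ 4. Hence a ≡ 691 + 1813·4 = 7943 (mod 16317).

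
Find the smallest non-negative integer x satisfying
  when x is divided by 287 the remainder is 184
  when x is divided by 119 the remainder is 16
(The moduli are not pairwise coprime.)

4776

Combine the congruences pairwise.
gcd(287, 119) = 7 and 7 | (16 − 184), so the pair is consistent; merging gives x ≡ 4776 (mod 4879), where 4879 = lcm(287, 119).
The solution is unique modulo lcm(287, 119) = 4879.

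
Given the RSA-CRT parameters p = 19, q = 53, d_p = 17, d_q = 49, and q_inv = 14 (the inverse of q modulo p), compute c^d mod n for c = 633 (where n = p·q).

m₁ = c^(d_p) mod p: c ≡ 6 (mod 19), and 6^17 mod 19 = 16.
m₂ = c^(d_q) mod q: c ≡ 50 (mod 53), and 50^49 mod 53 = 51.
h = q_inv·(m₁ − m₂) mod p = 14·(16 − 51) mod 19 = 4.
m = m₂ + h·q = 51 + 4·53 = 263.

263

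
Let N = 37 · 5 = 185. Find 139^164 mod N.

Mod 37: 139 ≡ 28; by Fermat, exponent reduces to 164 mod 36 = 20; 28^20 ≡ 7 (mod 37).
Mod 5: 139 ≡ 4; since 4 | 164, by Fermat 4^164 ≡ 1 (mod 5).
Combine by CRT: x ≡ 7 (mod 37), x ≡ 1 (mod 5) ⇒ x ≡ 81 (mod 185).

81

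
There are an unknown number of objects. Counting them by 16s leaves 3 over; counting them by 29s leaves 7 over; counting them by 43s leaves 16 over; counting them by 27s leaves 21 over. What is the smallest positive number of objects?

24483

The moduli are pairwise coprime; M = 16·29·43·27 = 538704.
M/16 = 33669; 33669 ≡ 5 (mod 16); 5·13 ≡ 1, so inverse 13.
M/29 = 18576; 18576 ≡ 16 (mod 29); 16·20 ≡ 1, so inverse 20.
M/43 = 12528; 12528 ≡ 15 (mod 43); 15·23 ≡ 1, so inverse 23.
M/27 = 19952; 19952 ≡ 26 (mod 27); 26·26 ≡ 1, so inverse 26.
N ≡ 3·33669·13 + 7·18576·20 + 16·12528·23 + 21·19952·26 = 19417827.
19417827 mod 538704 = 24483.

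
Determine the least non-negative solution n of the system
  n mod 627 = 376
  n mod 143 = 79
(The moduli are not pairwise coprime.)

3511

Combine the congruences pairwise.
gcd(627, 143) = 11 and 11 | (79 − 376), so the pair is consistent; merging gives n ≡ 3511 (mod 8151), where 8151 = lcm(627, 143).
The solution is unique modulo lcm(627, 143) = 8151.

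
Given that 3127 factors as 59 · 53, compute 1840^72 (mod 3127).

Mod 59: 1840 ≡ 11; by Fermat, exponent reduces to 72 mod 58 = 14; 11^14 ≡ 4 (mod 59).
Mod 53: 1840 ≡ 38; by Fermat, exponent reduces to 72 mod 52 = 20; 38^20 ≡ 42 (mod 53).
Combine by CRT: x ≡ 4 (mod 59), x ≡ 42 (mod 53) ⇒ x ≡ 1420 (mod 3127).

1420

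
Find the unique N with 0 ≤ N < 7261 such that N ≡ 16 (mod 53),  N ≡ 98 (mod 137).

3249

Combine the congruences pairwise.
From N ≡ 16 (mod 53) write N = 16 + 53t. Substituting into N ≡ 98 (mod 137) gives 53t ≡ 82 (mod 137), and since 53⁻¹ ≡ 106 (mod 137), t ≡ 61. Hence N ≡ 16 + 53·61 = 3249 (mod 7261).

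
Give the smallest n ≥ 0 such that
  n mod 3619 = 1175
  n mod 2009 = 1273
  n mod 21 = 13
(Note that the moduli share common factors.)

127840

gcd(3619, 2009) = 7 and 7 | (1273 − 1175), so the pair is consistent; merging gives n ≡ 127840 (mod 1038653), where 1038653 = lcm(3619, 2009).
gcd(1038653, 21) = 7 and 7 | (13 − 127840), so the pair is consistent; merging gives n ≡ 127840 (mod 3115959), where 3115959 = lcm(1038653, 21).
The solution is unique modulo lcm(3619, 2009, 21) = 3115959.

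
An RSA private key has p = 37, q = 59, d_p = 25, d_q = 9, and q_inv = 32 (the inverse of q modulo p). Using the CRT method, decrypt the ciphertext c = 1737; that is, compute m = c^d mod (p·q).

m₁ = c^(d_p) mod p: c ≡ 35 (mod 37), and 35^25 mod 37 = 17.
m₂ = c^(d_q) mod q: c ≡ 26 (mod 59), and 26^9 mod 59 = 20.
h = q_inv·(m₁ − m₂) mod p = 32·(17 − 20) mod 37 = 15.
m = m₂ + h·q = 20 + 15·59 = 905.

905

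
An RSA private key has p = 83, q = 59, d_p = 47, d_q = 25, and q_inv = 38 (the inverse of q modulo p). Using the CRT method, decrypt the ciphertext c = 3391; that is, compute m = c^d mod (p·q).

m₁ = c^(d_p) mod p: c ≡ 71 (mod 83), and 71^47 mod 83 = 24.
m₂ = c^(d_q) mod q: c ≡ 28 (mod 59), and 28^25 mod 59 = 49.
h = q_inv·(m₁ − m₂) mod p = 38·(24 − 49) mod 83 = 46.
m = m₂ + h·q = 49 + 46·59 = 2763.

2763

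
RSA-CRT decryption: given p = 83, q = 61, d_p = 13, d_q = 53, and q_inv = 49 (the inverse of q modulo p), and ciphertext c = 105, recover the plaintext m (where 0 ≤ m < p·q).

2625

m₁ = c^(d_p) mod p: c ≡ 22 (mod 83), and 22^13 mod 83 = 52.
m₂ = c^(d_q) mod q: c ≡ 44 (mod 61), and 44^53 mod 61 = 2.
h = q_inv·(m₁ − m₂) mod p = 49·(52 − 2) mod 83 = 43.
m = m₂ + h·q = 2 + 43·61 = 2625.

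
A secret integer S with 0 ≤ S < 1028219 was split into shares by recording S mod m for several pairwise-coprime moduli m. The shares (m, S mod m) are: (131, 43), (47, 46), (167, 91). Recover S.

Combine the congruences pairwise.
From S ≡ 43 (mod 131) write S = 43 + 131t. Substituting into S ≡ 46 (mod 47) gives 131t ≡ 3 (mod 47), and since 37⁻¹ ≡ 14 (mod 47), t ≡ 42. Hence S ≡ 43 + 131·42 = 5545 (mod 6157).
From S ≡ 5545 (mod 6157) write S = 5545 + 6157t. Substituting into S ≡ 91 (mod 167) gives 6157t ≡ 57 (mod 167), and since 145⁻¹ ≡ 129 (mod 167), t ≡ 5. Hence S ≡ 5545 + 6157·5 = 36330 (mod 1028219).

36330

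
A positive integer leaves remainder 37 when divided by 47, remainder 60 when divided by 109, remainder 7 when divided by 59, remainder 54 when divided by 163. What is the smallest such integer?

The moduli are pairwise coprime; N = 47·109·59·163 = 49267891.
N/47 = 1048253; 1048253 ≡ 12 (mod 47); 12·4 ≡ 1, so inverse 4.
N/109 = 451999; 451999 ≡ 85 (mod 109); 85·59 ≡ 1, so inverse 59.
N/59 = 835049; 835049 ≡ 22 (mod 59); 22·51 ≡ 1, so inverse 51.
N/163 = 302257; 302257 ≡ 55 (mod 163); 55·83 ≡ 1, so inverse 83.
m ≡ 37·1048253·4 + 60·451999·59 + 7·835049·51 + 54·302257·83 = 3408046271.
3408046271 mod 49267891 = 8561792.

8561792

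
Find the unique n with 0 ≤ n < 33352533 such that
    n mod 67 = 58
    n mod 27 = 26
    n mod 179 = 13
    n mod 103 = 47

The moduli are pairwise coprime; M = 67·27·179·103 = 33352533.
M/67 = 497799; 497799 ≡ 56 (mod 67); 56·6 ≡ 1, so inverse 6.
M/27 = 1235279; 1235279 ≡ 2 (mod 27); 2·14 ≡ 1, so inverse 14.
M/179 = 186327; 186327 ≡ 167 (mod 179); 167·164 ≡ 1, so inverse 164.
M/103 = 323811; 323811 ≡ 82 (mod 103); 82·49 ≡ 1, so inverse 49.
n ≡ 58·497799·6 + 26·1235279·14 + 13·186327·164 + 47·323811·49 = 1765861505.
1765861505 mod 33352533 = 31529789.

31529789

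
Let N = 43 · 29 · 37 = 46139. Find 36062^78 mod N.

17290

Mod 43: 36062 ≡ 28; by Fermat, exponent reduces to 78 mod 42 = 36; 28^36 ≡ 4 (mod 43).
Mod 29: 36062 ≡ 15; by Fermat, exponent reduces to 78 mod 28 = 22; 15^22 ≡ 6 (mod 29).
Mod 37: 36062 ≡ 24; by Fermat, exponent reduces to 78 mod 36 = 6; 24^6 ≡ 11 (mod 37).
Combine by CRT: x ≡ 4 (mod 43), x ≡ 6 (mod 29), x ≡ 11 (mod 37) ⇒ x ≡ 17290 (mod 46139).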